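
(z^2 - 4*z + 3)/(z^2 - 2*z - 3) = (z - 1)/(z + 1)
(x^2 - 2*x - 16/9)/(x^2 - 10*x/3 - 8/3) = (x - 8/3)/(x - 4)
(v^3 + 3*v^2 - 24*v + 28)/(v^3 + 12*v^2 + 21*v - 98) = (v - 2)/(v + 7)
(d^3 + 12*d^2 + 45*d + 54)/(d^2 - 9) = (d^2 + 9*d + 18)/(d - 3)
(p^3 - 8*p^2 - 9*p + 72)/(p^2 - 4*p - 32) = (p^2 - 9)/(p + 4)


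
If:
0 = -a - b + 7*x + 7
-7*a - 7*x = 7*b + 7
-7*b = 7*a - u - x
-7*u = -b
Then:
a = -7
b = 7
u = 1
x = -1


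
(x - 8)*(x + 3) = x^2 - 5*x - 24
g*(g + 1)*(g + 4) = g^3 + 5*g^2 + 4*g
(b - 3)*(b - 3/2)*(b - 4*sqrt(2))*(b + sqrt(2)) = b^4 - 9*b^3/2 - 3*sqrt(2)*b^3 - 7*b^2/2 + 27*sqrt(2)*b^2/2 - 27*sqrt(2)*b/2 + 36*b - 36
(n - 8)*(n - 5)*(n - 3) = n^3 - 16*n^2 + 79*n - 120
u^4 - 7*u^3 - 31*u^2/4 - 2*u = u*(u - 8)*(u + 1/2)^2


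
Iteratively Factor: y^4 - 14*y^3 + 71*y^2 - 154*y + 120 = (y - 5)*(y^3 - 9*y^2 + 26*y - 24) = (y - 5)*(y - 2)*(y^2 - 7*y + 12) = (y - 5)*(y - 4)*(y - 2)*(y - 3)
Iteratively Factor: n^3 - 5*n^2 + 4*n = (n - 4)*(n^2 - n) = (n - 4)*(n - 1)*(n)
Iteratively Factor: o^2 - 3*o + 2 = (o - 2)*(o - 1)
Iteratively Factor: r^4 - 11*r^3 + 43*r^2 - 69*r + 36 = (r - 3)*(r^3 - 8*r^2 + 19*r - 12) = (r - 3)*(r - 1)*(r^2 - 7*r + 12) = (r - 3)^2*(r - 1)*(r - 4)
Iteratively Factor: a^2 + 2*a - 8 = (a + 4)*(a - 2)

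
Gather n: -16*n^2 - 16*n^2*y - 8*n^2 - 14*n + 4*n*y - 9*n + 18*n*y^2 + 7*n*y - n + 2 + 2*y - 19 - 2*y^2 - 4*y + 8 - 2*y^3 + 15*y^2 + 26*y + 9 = n^2*(-16*y - 24) + n*(18*y^2 + 11*y - 24) - 2*y^3 + 13*y^2 + 24*y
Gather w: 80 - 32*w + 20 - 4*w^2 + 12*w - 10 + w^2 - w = -3*w^2 - 21*w + 90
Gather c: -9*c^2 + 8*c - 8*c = -9*c^2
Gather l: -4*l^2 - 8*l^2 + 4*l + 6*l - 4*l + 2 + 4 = -12*l^2 + 6*l + 6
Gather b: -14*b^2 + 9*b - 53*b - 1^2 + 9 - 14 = -14*b^2 - 44*b - 6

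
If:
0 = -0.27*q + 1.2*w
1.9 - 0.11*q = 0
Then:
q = 17.27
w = 3.89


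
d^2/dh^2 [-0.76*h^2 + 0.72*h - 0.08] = -1.52000000000000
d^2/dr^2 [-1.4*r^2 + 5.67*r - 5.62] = -2.80000000000000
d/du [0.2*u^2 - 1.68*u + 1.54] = 0.4*u - 1.68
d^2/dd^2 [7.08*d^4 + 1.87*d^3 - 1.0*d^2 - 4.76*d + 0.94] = 84.96*d^2 + 11.22*d - 2.0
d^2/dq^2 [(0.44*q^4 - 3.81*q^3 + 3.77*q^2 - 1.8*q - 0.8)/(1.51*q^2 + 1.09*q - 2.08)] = (2.006488*q^6 + 4.34517600000001*q^5 - 5.15512800000001*q^4 - 69.565752*q^3 + 134.772*q^2 - 140.722464*q + 17.532896)/(3.442951*q^6 + 7.455927*q^5 - 8.845731*q^4 - 19.245803*q^3 + 12.184848*q^2 + 14.147328*q - 8.998912)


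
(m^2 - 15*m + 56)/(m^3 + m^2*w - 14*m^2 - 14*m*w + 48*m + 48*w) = (m - 7)/(m^2 + m*w - 6*m - 6*w)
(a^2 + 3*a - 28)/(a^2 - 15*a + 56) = (a^2 + 3*a - 28)/(a^2 - 15*a + 56)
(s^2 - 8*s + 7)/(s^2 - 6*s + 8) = (s^2 - 8*s + 7)/(s^2 - 6*s + 8)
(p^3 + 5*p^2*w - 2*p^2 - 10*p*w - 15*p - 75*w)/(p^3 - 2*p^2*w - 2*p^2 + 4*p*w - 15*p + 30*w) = (p + 5*w)/(p - 2*w)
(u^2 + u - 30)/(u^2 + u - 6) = (u^2 + u - 30)/(u^2 + u - 6)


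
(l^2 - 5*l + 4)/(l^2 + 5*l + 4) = (l^2 - 5*l + 4)/(l^2 + 5*l + 4)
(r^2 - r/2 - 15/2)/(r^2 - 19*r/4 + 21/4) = 2*(2*r + 5)/(4*r - 7)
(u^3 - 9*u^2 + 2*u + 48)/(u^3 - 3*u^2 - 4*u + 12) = (u - 8)/(u - 2)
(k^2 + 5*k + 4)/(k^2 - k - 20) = (k + 1)/(k - 5)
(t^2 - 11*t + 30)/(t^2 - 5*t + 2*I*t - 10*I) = (t - 6)/(t + 2*I)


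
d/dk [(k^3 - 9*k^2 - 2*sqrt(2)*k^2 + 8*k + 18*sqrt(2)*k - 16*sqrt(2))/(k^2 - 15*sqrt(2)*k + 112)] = (k^4 - 30*sqrt(2)*k^3 + 117*sqrt(2)*k^2 + 388*k^2 - 2016*k - 416*sqrt(2)*k + 416 + 2016*sqrt(2))/(k^4 - 30*sqrt(2)*k^3 + 674*k^2 - 3360*sqrt(2)*k + 12544)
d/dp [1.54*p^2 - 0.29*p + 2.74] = 3.08*p - 0.29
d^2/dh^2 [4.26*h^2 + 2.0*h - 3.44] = 8.52000000000000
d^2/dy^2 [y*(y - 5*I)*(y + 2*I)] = 6*y - 6*I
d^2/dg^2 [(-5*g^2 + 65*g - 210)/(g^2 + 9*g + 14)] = 20*(11*g^3 - 42*g^2 - 840*g - 2324)/(g^6 + 27*g^5 + 285*g^4 + 1485*g^3 + 3990*g^2 + 5292*g + 2744)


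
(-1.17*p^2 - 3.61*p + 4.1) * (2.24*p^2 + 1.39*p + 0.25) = -2.6208*p^4 - 9.7127*p^3 + 3.8736*p^2 + 4.7965*p + 1.025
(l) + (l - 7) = 2*l - 7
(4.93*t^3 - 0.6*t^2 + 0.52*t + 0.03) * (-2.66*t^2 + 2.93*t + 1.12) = -13.1138*t^5 + 16.0409*t^4 + 2.3804*t^3 + 0.7718*t^2 + 0.6703*t + 0.0336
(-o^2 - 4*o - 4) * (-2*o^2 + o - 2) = 2*o^4 + 7*o^3 + 6*o^2 + 4*o + 8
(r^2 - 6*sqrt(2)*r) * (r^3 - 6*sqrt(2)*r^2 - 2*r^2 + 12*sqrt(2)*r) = r^5 - 12*sqrt(2)*r^4 - 2*r^4 + 24*sqrt(2)*r^3 + 72*r^3 - 144*r^2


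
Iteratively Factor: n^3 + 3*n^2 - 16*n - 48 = (n - 4)*(n^2 + 7*n + 12) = (n - 4)*(n + 3)*(n + 4)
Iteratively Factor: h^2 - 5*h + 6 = (h - 3)*(h - 2)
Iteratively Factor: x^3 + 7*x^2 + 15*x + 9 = (x + 3)*(x^2 + 4*x + 3) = (x + 3)^2*(x + 1)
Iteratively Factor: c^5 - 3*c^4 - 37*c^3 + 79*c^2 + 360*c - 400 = (c - 1)*(c^4 - 2*c^3 - 39*c^2 + 40*c + 400) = (c - 1)*(c + 4)*(c^3 - 6*c^2 - 15*c + 100) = (c - 1)*(c + 4)^2*(c^2 - 10*c + 25) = (c - 5)*(c - 1)*(c + 4)^2*(c - 5)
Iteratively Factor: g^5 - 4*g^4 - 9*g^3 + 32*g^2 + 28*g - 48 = (g + 2)*(g^4 - 6*g^3 + 3*g^2 + 26*g - 24) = (g - 1)*(g + 2)*(g^3 - 5*g^2 - 2*g + 24) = (g - 4)*(g - 1)*(g + 2)*(g^2 - g - 6) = (g - 4)*(g - 3)*(g - 1)*(g + 2)*(g + 2)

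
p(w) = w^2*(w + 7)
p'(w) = w^2 + 2*w*(w + 7) = w*(3*w + 14)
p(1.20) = 11.81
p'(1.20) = 21.12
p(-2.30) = 24.86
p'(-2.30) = -16.33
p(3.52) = 130.35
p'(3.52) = 86.45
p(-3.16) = 38.34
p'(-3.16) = -14.28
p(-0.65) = 2.68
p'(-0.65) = -7.83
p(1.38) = 15.96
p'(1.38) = 25.03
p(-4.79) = 50.71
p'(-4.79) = 1.77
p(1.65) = 23.55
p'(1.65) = 31.27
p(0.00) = 0.00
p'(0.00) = 0.00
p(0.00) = 0.00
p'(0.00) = 0.00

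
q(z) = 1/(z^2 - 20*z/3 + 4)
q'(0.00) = 0.42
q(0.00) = 0.25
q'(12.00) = 0.00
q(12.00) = 0.01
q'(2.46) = 0.04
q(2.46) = -0.16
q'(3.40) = -0.00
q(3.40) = -0.14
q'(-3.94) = 0.01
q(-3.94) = 0.02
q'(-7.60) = 0.00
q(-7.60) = 0.01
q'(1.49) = 0.27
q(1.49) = -0.27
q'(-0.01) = 0.40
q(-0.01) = 0.25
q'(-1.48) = 0.04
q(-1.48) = 0.06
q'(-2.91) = 0.01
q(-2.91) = 0.03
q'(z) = (20/3 - 2*z)/(z^2 - 20*z/3 + 4)^2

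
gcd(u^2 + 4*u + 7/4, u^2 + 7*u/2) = u + 7/2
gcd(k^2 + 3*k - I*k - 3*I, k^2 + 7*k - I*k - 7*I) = k - I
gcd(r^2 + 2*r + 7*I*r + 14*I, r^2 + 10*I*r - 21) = r + 7*I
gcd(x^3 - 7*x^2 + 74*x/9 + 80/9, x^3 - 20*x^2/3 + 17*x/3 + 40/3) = x^2 - 23*x/3 + 40/3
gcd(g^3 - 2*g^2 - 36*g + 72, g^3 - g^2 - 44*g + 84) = g^2 - 8*g + 12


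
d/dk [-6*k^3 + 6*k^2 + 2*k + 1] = -18*k^2 + 12*k + 2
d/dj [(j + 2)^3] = 3*(j + 2)^2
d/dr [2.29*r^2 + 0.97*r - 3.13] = 4.58*r + 0.97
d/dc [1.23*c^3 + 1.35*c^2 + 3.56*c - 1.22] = 3.69*c^2 + 2.7*c + 3.56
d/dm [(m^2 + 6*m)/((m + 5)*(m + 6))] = 5/(m^2 + 10*m + 25)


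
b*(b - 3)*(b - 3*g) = b^3 - 3*b^2*g - 3*b^2 + 9*b*g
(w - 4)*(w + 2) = w^2 - 2*w - 8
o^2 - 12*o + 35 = (o - 7)*(o - 5)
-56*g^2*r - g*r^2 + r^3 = r*(-8*g + r)*(7*g + r)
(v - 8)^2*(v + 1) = v^3 - 15*v^2 + 48*v + 64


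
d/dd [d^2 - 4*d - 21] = 2*d - 4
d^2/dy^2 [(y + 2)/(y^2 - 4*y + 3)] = 2*((2 - 3*y)*(y^2 - 4*y + 3) + 4*(y - 2)^2*(y + 2))/(y^2 - 4*y + 3)^3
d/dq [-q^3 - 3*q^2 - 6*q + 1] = -3*q^2 - 6*q - 6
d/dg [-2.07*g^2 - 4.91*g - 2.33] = -4.14*g - 4.91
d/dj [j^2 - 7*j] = 2*j - 7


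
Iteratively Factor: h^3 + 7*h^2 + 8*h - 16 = (h + 4)*(h^2 + 3*h - 4) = (h + 4)^2*(h - 1)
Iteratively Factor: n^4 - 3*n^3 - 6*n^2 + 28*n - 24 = (n - 2)*(n^3 - n^2 - 8*n + 12) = (n - 2)^2*(n^2 + n - 6) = (n - 2)^3*(n + 3)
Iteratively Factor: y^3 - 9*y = (y + 3)*(y^2 - 3*y) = (y - 3)*(y + 3)*(y)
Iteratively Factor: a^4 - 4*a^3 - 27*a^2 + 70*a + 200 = (a - 5)*(a^3 + a^2 - 22*a - 40) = (a - 5)*(a + 4)*(a^2 - 3*a - 10) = (a - 5)^2*(a + 4)*(a + 2)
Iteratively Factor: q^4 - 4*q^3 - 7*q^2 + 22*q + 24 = (q - 3)*(q^3 - q^2 - 10*q - 8) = (q - 4)*(q - 3)*(q^2 + 3*q + 2) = (q - 4)*(q - 3)*(q + 2)*(q + 1)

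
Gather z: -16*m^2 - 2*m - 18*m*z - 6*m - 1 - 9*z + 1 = -16*m^2 - 8*m + z*(-18*m - 9)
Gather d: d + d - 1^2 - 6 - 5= 2*d - 12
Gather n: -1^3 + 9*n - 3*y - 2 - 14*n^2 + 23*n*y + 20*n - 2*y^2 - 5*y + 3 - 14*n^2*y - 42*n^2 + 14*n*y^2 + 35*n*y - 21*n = n^2*(-14*y - 56) + n*(14*y^2 + 58*y + 8) - 2*y^2 - 8*y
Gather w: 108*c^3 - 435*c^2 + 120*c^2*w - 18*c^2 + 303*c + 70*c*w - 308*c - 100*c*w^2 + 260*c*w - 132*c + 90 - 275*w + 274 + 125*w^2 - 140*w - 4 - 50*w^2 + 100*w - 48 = 108*c^3 - 453*c^2 - 137*c + w^2*(75 - 100*c) + w*(120*c^2 + 330*c - 315) + 312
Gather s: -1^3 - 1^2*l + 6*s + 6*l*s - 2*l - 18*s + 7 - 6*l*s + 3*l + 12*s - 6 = 0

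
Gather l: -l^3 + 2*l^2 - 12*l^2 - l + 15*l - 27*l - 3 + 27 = -l^3 - 10*l^2 - 13*l + 24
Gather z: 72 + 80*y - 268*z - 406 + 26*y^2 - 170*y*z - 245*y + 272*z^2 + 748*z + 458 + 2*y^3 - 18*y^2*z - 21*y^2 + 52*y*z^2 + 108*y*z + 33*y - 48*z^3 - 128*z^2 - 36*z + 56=2*y^3 + 5*y^2 - 132*y - 48*z^3 + z^2*(52*y + 144) + z*(-18*y^2 - 62*y + 444) + 180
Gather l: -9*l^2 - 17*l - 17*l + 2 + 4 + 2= -9*l^2 - 34*l + 8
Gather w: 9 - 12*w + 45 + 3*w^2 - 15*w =3*w^2 - 27*w + 54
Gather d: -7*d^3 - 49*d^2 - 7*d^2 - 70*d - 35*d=-7*d^3 - 56*d^2 - 105*d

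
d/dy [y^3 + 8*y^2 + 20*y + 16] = 3*y^2 + 16*y + 20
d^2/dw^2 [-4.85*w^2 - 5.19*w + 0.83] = -9.70000000000000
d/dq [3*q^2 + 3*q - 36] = 6*q + 3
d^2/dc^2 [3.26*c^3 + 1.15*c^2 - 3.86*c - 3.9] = 19.56*c + 2.3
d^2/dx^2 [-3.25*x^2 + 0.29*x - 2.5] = -6.50000000000000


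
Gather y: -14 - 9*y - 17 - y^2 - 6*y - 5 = -y^2 - 15*y - 36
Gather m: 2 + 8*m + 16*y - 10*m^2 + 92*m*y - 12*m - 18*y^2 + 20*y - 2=-10*m^2 + m*(92*y - 4) - 18*y^2 + 36*y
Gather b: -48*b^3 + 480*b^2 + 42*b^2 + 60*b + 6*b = -48*b^3 + 522*b^2 + 66*b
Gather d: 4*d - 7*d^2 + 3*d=-7*d^2 + 7*d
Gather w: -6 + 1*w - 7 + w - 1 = 2*w - 14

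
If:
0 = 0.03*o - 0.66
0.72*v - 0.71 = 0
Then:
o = 22.00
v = 0.99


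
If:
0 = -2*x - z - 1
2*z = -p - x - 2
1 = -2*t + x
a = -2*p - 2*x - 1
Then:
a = 4*z + 3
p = -3*z/2 - 3/2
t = -z/4 - 3/4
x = -z/2 - 1/2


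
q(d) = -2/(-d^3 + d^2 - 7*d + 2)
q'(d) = -2*(3*d^2 - 2*d + 7)/(-d^3 + d^2 - 7*d + 2)^2 = 2*(-3*d^2 + 2*d - 7)/(d^3 - d^2 + 7*d - 2)^2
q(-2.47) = -0.05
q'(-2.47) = -0.04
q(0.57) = 1.08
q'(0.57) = -3.99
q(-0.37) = -0.42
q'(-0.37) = -0.71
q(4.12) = 0.03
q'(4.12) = -0.02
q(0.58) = 1.04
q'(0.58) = -3.72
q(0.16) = -2.22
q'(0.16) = -16.63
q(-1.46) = -0.11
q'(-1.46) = -0.11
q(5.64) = 0.01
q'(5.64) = -0.01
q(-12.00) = 0.00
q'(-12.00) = 0.00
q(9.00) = 0.00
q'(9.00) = 0.00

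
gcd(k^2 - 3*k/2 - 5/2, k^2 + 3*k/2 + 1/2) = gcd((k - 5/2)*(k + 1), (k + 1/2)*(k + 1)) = k + 1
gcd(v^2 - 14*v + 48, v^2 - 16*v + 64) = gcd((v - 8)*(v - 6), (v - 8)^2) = v - 8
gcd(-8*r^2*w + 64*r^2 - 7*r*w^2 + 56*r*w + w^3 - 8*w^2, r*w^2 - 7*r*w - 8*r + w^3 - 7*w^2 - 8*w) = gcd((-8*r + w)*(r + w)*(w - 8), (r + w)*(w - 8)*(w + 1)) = r*w - 8*r + w^2 - 8*w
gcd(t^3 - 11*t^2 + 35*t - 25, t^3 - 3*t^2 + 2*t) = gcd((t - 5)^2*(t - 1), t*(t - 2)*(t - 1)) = t - 1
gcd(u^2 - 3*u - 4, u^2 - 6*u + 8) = u - 4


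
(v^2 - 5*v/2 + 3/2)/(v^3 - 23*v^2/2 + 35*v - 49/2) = (2*v - 3)/(2*v^2 - 21*v + 49)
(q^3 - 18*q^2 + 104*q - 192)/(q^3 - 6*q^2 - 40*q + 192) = (q - 6)/(q + 6)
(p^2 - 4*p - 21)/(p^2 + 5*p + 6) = (p - 7)/(p + 2)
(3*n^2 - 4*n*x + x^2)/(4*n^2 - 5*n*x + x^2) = (-3*n + x)/(-4*n + x)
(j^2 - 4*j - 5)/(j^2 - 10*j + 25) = (j + 1)/(j - 5)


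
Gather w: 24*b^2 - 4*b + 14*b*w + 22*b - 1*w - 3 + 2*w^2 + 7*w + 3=24*b^2 + 18*b + 2*w^2 + w*(14*b + 6)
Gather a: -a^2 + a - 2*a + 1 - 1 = -a^2 - a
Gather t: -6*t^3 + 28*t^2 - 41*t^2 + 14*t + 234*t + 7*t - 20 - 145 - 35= -6*t^3 - 13*t^2 + 255*t - 200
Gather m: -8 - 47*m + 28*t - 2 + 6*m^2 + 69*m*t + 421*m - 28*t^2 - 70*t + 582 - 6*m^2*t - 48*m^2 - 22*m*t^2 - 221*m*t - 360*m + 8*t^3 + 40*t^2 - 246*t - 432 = m^2*(-6*t - 42) + m*(-22*t^2 - 152*t + 14) + 8*t^3 + 12*t^2 - 288*t + 140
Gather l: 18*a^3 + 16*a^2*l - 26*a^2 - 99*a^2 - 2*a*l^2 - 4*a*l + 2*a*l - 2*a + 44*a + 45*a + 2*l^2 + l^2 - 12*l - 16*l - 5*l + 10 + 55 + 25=18*a^3 - 125*a^2 + 87*a + l^2*(3 - 2*a) + l*(16*a^2 - 2*a - 33) + 90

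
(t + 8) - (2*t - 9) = 17 - t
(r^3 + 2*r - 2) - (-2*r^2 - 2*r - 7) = r^3 + 2*r^2 + 4*r + 5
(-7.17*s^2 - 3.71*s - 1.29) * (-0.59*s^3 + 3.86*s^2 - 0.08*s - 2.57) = 4.2303*s^5 - 25.4873*s^4 - 12.9859*s^3 + 13.7443*s^2 + 9.6379*s + 3.3153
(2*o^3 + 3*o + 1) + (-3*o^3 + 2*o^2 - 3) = -o^3 + 2*o^2 + 3*o - 2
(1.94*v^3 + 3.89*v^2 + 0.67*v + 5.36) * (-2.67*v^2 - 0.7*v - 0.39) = -5.1798*v^5 - 11.7443*v^4 - 5.2685*v^3 - 16.2973*v^2 - 4.0133*v - 2.0904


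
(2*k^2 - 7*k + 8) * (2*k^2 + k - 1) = 4*k^4 - 12*k^3 + 7*k^2 + 15*k - 8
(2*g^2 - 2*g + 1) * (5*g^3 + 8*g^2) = 10*g^5 + 6*g^4 - 11*g^3 + 8*g^2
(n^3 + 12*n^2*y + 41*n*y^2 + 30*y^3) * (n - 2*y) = n^4 + 10*n^3*y + 17*n^2*y^2 - 52*n*y^3 - 60*y^4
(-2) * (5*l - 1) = 2 - 10*l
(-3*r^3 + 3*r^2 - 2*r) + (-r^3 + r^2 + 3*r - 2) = -4*r^3 + 4*r^2 + r - 2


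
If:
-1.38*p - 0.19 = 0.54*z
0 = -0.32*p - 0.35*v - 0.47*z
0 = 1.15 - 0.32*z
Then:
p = -1.54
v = -3.41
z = 3.59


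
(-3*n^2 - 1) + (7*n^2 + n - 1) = 4*n^2 + n - 2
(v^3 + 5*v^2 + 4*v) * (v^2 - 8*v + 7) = v^5 - 3*v^4 - 29*v^3 + 3*v^2 + 28*v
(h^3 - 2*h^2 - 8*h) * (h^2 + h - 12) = h^5 - h^4 - 22*h^3 + 16*h^2 + 96*h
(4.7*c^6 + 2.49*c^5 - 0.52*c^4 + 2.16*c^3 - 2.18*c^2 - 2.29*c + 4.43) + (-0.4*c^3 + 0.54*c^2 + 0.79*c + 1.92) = 4.7*c^6 + 2.49*c^5 - 0.52*c^4 + 1.76*c^3 - 1.64*c^2 - 1.5*c + 6.35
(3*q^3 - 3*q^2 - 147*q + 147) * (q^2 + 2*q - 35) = 3*q^5 + 3*q^4 - 258*q^3 - 42*q^2 + 5439*q - 5145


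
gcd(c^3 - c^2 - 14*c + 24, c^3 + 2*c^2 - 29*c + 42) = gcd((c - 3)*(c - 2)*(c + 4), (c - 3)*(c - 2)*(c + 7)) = c^2 - 5*c + 6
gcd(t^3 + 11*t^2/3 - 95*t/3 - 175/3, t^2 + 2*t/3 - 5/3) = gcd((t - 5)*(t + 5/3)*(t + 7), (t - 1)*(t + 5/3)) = t + 5/3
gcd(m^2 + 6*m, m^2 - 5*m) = m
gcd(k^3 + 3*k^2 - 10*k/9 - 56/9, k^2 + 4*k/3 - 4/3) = k + 2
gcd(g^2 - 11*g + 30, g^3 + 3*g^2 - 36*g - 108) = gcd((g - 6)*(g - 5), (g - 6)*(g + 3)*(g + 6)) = g - 6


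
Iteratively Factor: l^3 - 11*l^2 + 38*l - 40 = (l - 2)*(l^2 - 9*l + 20) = (l - 4)*(l - 2)*(l - 5)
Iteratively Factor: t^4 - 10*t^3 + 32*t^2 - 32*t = (t)*(t^3 - 10*t^2 + 32*t - 32) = t*(t - 4)*(t^2 - 6*t + 8) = t*(t - 4)^2*(t - 2)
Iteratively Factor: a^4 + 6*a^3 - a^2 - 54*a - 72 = (a + 4)*(a^3 + 2*a^2 - 9*a - 18) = (a + 3)*(a + 4)*(a^2 - a - 6) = (a - 3)*(a + 3)*(a + 4)*(a + 2)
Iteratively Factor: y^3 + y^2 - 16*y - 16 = (y + 1)*(y^2 - 16) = (y - 4)*(y + 1)*(y + 4)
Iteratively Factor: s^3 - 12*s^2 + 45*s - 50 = (s - 5)*(s^2 - 7*s + 10) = (s - 5)^2*(s - 2)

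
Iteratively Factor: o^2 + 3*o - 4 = (o - 1)*(o + 4)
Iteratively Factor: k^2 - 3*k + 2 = (k - 1)*(k - 2)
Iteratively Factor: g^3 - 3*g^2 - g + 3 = (g - 3)*(g^2 - 1) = (g - 3)*(g + 1)*(g - 1)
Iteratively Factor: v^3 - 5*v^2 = (v)*(v^2 - 5*v) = v*(v - 5)*(v)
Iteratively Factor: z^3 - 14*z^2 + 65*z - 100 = (z - 4)*(z^2 - 10*z + 25) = (z - 5)*(z - 4)*(z - 5)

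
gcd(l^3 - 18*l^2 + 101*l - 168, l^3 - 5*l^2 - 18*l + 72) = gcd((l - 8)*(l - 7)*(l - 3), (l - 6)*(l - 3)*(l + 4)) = l - 3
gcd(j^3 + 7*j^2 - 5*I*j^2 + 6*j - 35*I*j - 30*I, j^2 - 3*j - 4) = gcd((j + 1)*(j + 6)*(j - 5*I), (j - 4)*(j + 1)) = j + 1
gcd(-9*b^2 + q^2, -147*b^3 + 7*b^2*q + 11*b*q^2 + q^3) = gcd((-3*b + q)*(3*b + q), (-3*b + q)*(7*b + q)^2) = -3*b + q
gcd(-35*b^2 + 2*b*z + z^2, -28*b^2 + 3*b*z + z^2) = 7*b + z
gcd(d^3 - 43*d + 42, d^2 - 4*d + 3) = d - 1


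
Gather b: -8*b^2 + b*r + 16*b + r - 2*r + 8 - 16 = -8*b^2 + b*(r + 16) - r - 8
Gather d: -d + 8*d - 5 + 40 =7*d + 35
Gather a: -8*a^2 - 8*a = -8*a^2 - 8*a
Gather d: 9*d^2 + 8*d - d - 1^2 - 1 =9*d^2 + 7*d - 2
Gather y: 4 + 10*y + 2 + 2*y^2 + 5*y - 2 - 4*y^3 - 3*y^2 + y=-4*y^3 - y^2 + 16*y + 4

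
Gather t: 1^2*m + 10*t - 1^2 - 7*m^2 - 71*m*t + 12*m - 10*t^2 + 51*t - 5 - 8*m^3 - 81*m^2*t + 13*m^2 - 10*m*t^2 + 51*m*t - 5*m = -8*m^3 + 6*m^2 + 8*m + t^2*(-10*m - 10) + t*(-81*m^2 - 20*m + 61) - 6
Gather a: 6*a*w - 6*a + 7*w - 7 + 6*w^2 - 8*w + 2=a*(6*w - 6) + 6*w^2 - w - 5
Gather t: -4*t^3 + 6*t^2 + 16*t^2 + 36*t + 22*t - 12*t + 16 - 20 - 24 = -4*t^3 + 22*t^2 + 46*t - 28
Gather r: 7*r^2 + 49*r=7*r^2 + 49*r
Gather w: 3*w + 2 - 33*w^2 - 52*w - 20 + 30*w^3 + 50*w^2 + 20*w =30*w^3 + 17*w^2 - 29*w - 18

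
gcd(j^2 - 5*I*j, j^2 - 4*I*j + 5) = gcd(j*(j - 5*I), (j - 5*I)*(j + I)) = j - 5*I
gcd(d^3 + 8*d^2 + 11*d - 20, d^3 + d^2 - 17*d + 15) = d^2 + 4*d - 5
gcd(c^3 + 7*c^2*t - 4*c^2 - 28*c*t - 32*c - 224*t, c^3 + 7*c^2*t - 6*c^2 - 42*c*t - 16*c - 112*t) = c^2 + 7*c*t - 8*c - 56*t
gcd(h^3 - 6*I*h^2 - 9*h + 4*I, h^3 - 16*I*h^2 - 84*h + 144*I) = h - 4*I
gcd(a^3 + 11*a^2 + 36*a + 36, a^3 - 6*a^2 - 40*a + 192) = a + 6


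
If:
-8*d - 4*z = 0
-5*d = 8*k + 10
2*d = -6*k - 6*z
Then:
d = -6/11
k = -10/11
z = 12/11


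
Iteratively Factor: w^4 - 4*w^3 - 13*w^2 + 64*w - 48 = (w - 1)*(w^3 - 3*w^2 - 16*w + 48) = (w - 1)*(w + 4)*(w^2 - 7*w + 12) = (w - 3)*(w - 1)*(w + 4)*(w - 4)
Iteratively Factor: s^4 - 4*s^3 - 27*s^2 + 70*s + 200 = (s - 5)*(s^3 + s^2 - 22*s - 40) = (s - 5)*(s + 2)*(s^2 - s - 20) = (s - 5)^2*(s + 2)*(s + 4)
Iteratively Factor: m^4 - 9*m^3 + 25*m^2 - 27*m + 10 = (m - 5)*(m^3 - 4*m^2 + 5*m - 2) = (m - 5)*(m - 1)*(m^2 - 3*m + 2) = (m - 5)*(m - 2)*(m - 1)*(m - 1)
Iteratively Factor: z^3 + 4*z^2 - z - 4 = (z + 4)*(z^2 - 1) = (z + 1)*(z + 4)*(z - 1)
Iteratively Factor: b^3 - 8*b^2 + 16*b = (b - 4)*(b^2 - 4*b) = (b - 4)^2*(b)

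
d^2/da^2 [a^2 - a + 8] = 2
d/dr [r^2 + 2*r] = 2*r + 2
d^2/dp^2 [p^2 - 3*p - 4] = 2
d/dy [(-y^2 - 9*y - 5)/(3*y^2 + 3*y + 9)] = 2*(4*y^2 + 2*y - 11)/(3*(y^4 + 2*y^3 + 7*y^2 + 6*y + 9))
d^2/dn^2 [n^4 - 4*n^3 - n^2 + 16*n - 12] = 12*n^2 - 24*n - 2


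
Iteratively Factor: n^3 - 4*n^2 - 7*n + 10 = (n + 2)*(n^2 - 6*n + 5) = (n - 1)*(n + 2)*(n - 5)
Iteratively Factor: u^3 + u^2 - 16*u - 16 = (u - 4)*(u^2 + 5*u + 4) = (u - 4)*(u + 1)*(u + 4)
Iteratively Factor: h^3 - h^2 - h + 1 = (h + 1)*(h^2 - 2*h + 1) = (h - 1)*(h + 1)*(h - 1)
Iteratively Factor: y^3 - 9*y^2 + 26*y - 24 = (y - 2)*(y^2 - 7*y + 12) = (y - 4)*(y - 2)*(y - 3)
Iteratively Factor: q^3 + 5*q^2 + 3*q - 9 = (q - 1)*(q^2 + 6*q + 9) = (q - 1)*(q + 3)*(q + 3)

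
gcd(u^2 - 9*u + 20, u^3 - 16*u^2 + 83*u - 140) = u^2 - 9*u + 20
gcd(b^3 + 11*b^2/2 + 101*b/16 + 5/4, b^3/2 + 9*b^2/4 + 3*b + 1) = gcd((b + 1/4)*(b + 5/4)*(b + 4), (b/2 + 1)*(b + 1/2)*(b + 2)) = 1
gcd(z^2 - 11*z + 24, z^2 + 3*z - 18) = z - 3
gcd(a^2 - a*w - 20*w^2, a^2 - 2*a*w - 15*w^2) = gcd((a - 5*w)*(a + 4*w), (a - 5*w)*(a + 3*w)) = -a + 5*w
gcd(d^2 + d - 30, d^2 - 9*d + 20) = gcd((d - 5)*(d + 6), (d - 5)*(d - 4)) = d - 5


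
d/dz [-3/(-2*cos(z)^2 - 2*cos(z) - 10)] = 3*(2*cos(z) + 1)*sin(z)/(2*(cos(z)^2 + cos(z) + 5)^2)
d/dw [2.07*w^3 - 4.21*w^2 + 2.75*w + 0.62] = 6.21*w^2 - 8.42*w + 2.75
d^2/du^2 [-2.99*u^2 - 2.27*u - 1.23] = -5.98000000000000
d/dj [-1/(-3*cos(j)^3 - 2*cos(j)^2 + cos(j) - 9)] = (9*cos(j)^2 + 4*cos(j) - 1)*sin(j)/(3*cos(j)^3 + 2*cos(j)^2 - cos(j) + 9)^2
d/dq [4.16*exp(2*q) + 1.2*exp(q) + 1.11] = (8.32*exp(q) + 1.2)*exp(q)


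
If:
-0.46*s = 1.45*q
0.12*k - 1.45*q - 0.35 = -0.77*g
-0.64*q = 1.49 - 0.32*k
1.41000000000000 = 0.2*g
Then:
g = 7.05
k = 13.97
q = 4.66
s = -14.69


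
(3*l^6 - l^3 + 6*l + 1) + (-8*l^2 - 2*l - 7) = 3*l^6 - l^3 - 8*l^2 + 4*l - 6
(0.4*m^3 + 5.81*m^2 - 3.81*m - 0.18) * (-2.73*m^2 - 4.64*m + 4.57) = -1.092*m^5 - 17.7173*m^4 - 14.7291*m^3 + 44.7215*m^2 - 16.5765*m - 0.8226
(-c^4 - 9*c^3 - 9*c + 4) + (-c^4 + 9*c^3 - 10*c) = -2*c^4 - 19*c + 4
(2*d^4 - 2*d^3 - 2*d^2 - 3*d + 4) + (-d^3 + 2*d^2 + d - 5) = 2*d^4 - 3*d^3 - 2*d - 1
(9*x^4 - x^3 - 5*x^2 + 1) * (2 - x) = -9*x^5 + 19*x^4 + 3*x^3 - 10*x^2 - x + 2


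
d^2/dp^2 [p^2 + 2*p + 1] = 2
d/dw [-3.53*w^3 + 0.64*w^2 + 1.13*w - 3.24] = -10.59*w^2 + 1.28*w + 1.13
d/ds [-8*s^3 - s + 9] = -24*s^2 - 1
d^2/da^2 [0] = 0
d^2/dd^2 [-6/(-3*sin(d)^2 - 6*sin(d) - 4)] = 36*(-6*sin(d)^4 - 9*sin(d)^3 + 11*sin(d)^2 + 22*sin(d) + 8)/(3*sin(d)^2 + 6*sin(d) + 4)^3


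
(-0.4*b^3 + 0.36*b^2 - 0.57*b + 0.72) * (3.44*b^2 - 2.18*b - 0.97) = -1.376*b^5 + 2.1104*b^4 - 2.3576*b^3 + 3.3702*b^2 - 1.0167*b - 0.6984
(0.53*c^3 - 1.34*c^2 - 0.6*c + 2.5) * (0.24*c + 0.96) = 0.1272*c^4 + 0.1872*c^3 - 1.4304*c^2 + 0.024*c + 2.4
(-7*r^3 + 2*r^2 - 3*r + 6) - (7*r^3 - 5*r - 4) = -14*r^3 + 2*r^2 + 2*r + 10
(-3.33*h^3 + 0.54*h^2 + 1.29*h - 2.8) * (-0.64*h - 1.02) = 2.1312*h^4 + 3.051*h^3 - 1.3764*h^2 + 0.4762*h + 2.856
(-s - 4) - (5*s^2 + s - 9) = -5*s^2 - 2*s + 5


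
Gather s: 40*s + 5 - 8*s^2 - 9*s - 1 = -8*s^2 + 31*s + 4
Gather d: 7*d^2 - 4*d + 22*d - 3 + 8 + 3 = 7*d^2 + 18*d + 8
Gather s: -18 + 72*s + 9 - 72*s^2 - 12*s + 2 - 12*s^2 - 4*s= -84*s^2 + 56*s - 7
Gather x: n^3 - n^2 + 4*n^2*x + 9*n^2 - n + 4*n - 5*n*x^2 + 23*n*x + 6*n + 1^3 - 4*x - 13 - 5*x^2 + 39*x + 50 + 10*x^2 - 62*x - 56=n^3 + 8*n^2 + 9*n + x^2*(5 - 5*n) + x*(4*n^2 + 23*n - 27) - 18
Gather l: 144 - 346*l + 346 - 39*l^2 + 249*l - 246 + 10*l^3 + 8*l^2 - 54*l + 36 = 10*l^3 - 31*l^2 - 151*l + 280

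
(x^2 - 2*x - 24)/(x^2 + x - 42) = (x + 4)/(x + 7)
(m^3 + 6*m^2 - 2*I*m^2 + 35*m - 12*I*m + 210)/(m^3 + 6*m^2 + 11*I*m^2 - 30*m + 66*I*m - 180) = (m - 7*I)/(m + 6*I)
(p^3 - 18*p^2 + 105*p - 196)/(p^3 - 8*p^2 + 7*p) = (p^2 - 11*p + 28)/(p*(p - 1))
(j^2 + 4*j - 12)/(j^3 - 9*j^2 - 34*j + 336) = (j - 2)/(j^2 - 15*j + 56)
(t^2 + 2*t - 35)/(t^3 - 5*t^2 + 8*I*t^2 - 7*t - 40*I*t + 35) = (t + 7)/(t^2 + 8*I*t - 7)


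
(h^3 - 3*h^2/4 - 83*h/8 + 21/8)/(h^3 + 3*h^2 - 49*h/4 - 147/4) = (4*h - 1)/(2*(2*h + 7))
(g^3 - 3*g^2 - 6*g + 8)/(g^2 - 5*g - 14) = (g^2 - 5*g + 4)/(g - 7)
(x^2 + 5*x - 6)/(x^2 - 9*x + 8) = (x + 6)/(x - 8)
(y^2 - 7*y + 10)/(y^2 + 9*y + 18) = (y^2 - 7*y + 10)/(y^2 + 9*y + 18)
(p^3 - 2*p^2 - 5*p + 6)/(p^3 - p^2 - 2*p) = (-p^3 + 2*p^2 + 5*p - 6)/(p*(-p^2 + p + 2))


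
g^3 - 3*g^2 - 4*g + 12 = (g - 3)*(g - 2)*(g + 2)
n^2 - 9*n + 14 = (n - 7)*(n - 2)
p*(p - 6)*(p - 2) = p^3 - 8*p^2 + 12*p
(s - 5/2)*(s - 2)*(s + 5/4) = s^3 - 13*s^2/4 - 5*s/8 + 25/4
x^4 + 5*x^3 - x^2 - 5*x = x*(x - 1)*(x + 1)*(x + 5)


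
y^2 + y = y*(y + 1)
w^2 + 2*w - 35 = (w - 5)*(w + 7)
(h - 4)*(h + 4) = h^2 - 16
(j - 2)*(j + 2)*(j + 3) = j^3 + 3*j^2 - 4*j - 12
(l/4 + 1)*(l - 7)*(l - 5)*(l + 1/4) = l^4/4 - 31*l^3/16 - 15*l^2/4 + 547*l/16 + 35/4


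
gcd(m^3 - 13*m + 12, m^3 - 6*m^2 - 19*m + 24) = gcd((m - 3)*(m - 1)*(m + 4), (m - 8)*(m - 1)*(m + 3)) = m - 1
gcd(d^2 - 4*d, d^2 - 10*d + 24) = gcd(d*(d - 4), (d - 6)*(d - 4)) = d - 4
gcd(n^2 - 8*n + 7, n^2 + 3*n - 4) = n - 1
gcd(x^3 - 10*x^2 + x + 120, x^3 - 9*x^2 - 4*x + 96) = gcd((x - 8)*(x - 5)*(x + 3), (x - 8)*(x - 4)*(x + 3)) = x^2 - 5*x - 24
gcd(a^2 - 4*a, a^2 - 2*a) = a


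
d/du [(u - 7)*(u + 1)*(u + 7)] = 3*u^2 + 2*u - 49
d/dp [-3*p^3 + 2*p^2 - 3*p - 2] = -9*p^2 + 4*p - 3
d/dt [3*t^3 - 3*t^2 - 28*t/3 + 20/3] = 9*t^2 - 6*t - 28/3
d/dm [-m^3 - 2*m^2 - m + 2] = -3*m^2 - 4*m - 1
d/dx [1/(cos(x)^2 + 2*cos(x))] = 2*(sin(x)/cos(x)^2 + tan(x))/(cos(x) + 2)^2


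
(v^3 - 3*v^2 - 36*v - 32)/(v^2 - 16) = (v^2 - 7*v - 8)/(v - 4)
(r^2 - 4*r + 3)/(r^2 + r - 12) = (r - 1)/(r + 4)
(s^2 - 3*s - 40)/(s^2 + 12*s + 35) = (s - 8)/(s + 7)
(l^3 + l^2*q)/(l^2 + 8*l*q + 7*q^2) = l^2/(l + 7*q)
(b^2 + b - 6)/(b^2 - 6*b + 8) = (b + 3)/(b - 4)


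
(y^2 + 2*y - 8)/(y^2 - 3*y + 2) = (y + 4)/(y - 1)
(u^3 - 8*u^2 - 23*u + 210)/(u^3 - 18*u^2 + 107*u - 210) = (u + 5)/(u - 5)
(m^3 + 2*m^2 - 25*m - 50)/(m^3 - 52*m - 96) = (m^2 - 25)/(m^2 - 2*m - 48)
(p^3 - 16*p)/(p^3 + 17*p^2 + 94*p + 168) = p*(p - 4)/(p^2 + 13*p + 42)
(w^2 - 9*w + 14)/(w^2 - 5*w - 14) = (w - 2)/(w + 2)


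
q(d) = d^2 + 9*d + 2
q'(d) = 2*d + 9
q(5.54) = 82.55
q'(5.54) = 20.08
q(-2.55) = -14.45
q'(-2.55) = 3.90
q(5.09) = 73.72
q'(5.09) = 19.18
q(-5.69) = -16.83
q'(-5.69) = -2.38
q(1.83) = 21.82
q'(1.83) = 12.66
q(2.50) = 30.75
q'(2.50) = 14.00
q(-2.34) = -13.58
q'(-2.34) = 4.32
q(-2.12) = -12.59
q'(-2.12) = 4.76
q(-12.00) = 38.00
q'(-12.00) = -15.00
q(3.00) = 38.00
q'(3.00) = 15.00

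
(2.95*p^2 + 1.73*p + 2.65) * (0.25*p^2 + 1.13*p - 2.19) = 0.7375*p^4 + 3.766*p^3 - 3.8431*p^2 - 0.7942*p - 5.8035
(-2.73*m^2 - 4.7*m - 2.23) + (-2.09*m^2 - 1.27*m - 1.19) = -4.82*m^2 - 5.97*m - 3.42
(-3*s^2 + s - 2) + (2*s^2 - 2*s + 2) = -s^2 - s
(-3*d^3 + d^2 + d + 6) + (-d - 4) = -3*d^3 + d^2 + 2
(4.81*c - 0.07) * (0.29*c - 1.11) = 1.3949*c^2 - 5.3594*c + 0.0777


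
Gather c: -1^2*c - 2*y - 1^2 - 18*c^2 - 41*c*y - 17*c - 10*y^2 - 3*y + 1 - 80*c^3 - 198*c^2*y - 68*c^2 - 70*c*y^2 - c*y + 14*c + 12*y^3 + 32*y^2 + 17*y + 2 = -80*c^3 + c^2*(-198*y - 86) + c*(-70*y^2 - 42*y - 4) + 12*y^3 + 22*y^2 + 12*y + 2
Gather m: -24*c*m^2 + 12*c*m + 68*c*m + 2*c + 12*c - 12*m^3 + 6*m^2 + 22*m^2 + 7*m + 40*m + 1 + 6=14*c - 12*m^3 + m^2*(28 - 24*c) + m*(80*c + 47) + 7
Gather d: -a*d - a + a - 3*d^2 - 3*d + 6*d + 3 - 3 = -3*d^2 + d*(3 - a)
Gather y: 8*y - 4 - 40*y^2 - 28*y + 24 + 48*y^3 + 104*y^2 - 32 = 48*y^3 + 64*y^2 - 20*y - 12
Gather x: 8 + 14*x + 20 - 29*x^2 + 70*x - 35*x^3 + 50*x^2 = -35*x^3 + 21*x^2 + 84*x + 28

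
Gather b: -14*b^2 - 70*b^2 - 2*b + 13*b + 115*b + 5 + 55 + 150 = -84*b^2 + 126*b + 210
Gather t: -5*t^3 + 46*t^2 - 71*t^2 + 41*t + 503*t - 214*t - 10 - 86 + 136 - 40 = -5*t^3 - 25*t^2 + 330*t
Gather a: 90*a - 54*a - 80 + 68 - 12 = 36*a - 24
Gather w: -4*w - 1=-4*w - 1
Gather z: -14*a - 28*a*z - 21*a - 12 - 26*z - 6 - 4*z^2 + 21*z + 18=-35*a - 4*z^2 + z*(-28*a - 5)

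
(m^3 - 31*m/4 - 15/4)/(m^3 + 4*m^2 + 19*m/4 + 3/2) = (2*m^2 - m - 15)/(2*m^2 + 7*m + 6)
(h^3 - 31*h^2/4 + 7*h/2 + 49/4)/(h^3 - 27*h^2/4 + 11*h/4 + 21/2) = (h - 7)/(h - 6)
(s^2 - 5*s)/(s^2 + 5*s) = (s - 5)/(s + 5)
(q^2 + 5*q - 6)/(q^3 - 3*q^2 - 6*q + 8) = (q + 6)/(q^2 - 2*q - 8)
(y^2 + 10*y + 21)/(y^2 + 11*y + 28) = (y + 3)/(y + 4)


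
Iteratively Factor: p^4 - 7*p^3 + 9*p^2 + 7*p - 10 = (p - 1)*(p^3 - 6*p^2 + 3*p + 10) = (p - 5)*(p - 1)*(p^2 - p - 2) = (p - 5)*(p - 1)*(p + 1)*(p - 2)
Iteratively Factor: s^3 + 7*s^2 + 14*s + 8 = (s + 2)*(s^2 + 5*s + 4) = (s + 1)*(s + 2)*(s + 4)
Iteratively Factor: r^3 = (r)*(r^2) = r^2*(r)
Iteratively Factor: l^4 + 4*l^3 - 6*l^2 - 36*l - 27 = (l + 3)*(l^3 + l^2 - 9*l - 9) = (l + 1)*(l + 3)*(l^2 - 9) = (l + 1)*(l + 3)^2*(l - 3)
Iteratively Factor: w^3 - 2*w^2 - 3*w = (w - 3)*(w^2 + w) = w*(w - 3)*(w + 1)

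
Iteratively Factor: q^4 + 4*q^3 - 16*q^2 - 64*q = (q - 4)*(q^3 + 8*q^2 + 16*q) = (q - 4)*(q + 4)*(q^2 + 4*q) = q*(q - 4)*(q + 4)*(q + 4)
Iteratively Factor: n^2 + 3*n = (n + 3)*(n)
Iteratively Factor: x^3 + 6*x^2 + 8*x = (x)*(x^2 + 6*x + 8) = x*(x + 4)*(x + 2)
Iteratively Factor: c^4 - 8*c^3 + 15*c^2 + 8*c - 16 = (c - 4)*(c^3 - 4*c^2 - c + 4) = (c - 4)^2*(c^2 - 1) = (c - 4)^2*(c + 1)*(c - 1)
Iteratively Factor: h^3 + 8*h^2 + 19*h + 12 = (h + 4)*(h^2 + 4*h + 3) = (h + 1)*(h + 4)*(h + 3)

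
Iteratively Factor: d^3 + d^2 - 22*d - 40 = (d + 4)*(d^2 - 3*d - 10) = (d + 2)*(d + 4)*(d - 5)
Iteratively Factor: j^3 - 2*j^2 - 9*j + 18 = (j - 2)*(j^2 - 9) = (j - 3)*(j - 2)*(j + 3)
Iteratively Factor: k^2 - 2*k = (k)*(k - 2)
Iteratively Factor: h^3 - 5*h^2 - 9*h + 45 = (h - 5)*(h^2 - 9) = (h - 5)*(h + 3)*(h - 3)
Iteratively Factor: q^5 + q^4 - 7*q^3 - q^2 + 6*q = (q)*(q^4 + q^3 - 7*q^2 - q + 6) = q*(q - 1)*(q^3 + 2*q^2 - 5*q - 6) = q*(q - 1)*(q + 1)*(q^2 + q - 6) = q*(q - 2)*(q - 1)*(q + 1)*(q + 3)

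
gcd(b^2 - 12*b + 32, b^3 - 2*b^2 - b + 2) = 1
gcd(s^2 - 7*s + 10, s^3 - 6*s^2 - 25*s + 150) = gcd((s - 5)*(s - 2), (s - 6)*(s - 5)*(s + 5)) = s - 5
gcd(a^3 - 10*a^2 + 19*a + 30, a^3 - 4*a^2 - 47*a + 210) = a^2 - 11*a + 30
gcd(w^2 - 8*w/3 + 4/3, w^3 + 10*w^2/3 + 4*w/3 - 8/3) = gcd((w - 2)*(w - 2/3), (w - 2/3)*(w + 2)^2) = w - 2/3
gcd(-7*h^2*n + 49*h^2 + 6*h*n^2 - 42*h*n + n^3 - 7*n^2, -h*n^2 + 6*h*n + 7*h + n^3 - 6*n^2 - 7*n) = h*n - 7*h - n^2 + 7*n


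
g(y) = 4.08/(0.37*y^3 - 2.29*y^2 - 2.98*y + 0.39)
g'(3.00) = 0.07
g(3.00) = -0.21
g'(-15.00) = -0.00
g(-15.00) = -0.00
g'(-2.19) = -0.80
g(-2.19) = -0.51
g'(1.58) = 0.41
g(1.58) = -0.48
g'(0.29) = 39.75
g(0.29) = -6.20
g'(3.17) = 0.06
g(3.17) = -0.20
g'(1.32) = 0.65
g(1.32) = -0.61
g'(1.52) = 0.46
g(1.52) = -0.50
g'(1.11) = 1.00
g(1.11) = -0.78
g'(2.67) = 0.10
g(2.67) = -0.24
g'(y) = 4.08*(-1.11*y^2 + 4.58*y + 2.98)/(0.37*y^3 - 2.29*y^2 - 2.98*y + 0.39)^2 = (-4.5288*y^2 + 18.6864*y + 12.1584)/(0.37*y^3 - 2.29*y^2 - 2.98*y + 0.39)^2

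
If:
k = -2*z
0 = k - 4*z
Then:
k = 0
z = 0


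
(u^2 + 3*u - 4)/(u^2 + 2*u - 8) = (u - 1)/(u - 2)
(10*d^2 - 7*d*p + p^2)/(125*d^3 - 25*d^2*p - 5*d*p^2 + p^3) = (-2*d + p)/(-25*d^2 + p^2)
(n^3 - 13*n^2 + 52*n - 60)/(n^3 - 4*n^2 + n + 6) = (n^2 - 11*n + 30)/(n^2 - 2*n - 3)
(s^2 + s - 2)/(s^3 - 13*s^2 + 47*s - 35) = (s + 2)/(s^2 - 12*s + 35)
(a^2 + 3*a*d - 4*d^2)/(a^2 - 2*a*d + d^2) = (a + 4*d)/(a - d)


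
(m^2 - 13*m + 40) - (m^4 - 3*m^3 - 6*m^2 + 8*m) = -m^4 + 3*m^3 + 7*m^2 - 21*m + 40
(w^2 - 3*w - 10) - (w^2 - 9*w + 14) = 6*w - 24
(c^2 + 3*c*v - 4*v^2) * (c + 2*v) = c^3 + 5*c^2*v + 2*c*v^2 - 8*v^3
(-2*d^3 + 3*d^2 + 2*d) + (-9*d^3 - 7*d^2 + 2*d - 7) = -11*d^3 - 4*d^2 + 4*d - 7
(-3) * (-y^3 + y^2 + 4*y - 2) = 3*y^3 - 3*y^2 - 12*y + 6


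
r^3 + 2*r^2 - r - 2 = (r - 1)*(r + 1)*(r + 2)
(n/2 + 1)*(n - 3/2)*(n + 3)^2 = n^4/2 + 13*n^3/4 + 9*n^2/2 - 27*n/4 - 27/2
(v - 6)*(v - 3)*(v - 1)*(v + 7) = v^4 - 3*v^3 - 43*v^2 + 171*v - 126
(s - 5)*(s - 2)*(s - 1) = s^3 - 8*s^2 + 17*s - 10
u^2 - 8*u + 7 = (u - 7)*(u - 1)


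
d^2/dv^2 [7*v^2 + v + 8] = 14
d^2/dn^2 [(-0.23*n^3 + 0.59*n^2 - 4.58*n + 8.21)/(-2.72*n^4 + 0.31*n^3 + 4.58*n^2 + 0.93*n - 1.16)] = (3.40326399999999*n^9 - 26.190336*n^8 + 426.79248*n^7 - 1283.928138*n^6 - 167.737986000001*n^5 + 1986.736578*n^4 - 198.04865*n^3 - 737.181258*n^2 - 79.679268*n - 93.143834)/(20.123648*n^12 - 6.880512*n^11 - 100.86984*n^10 + 2.499809*n^9 + 200.298498*n^8 + 43.868565*n^7 - 183.30728*n^6 - 67.052721*n^5 + 74.10081*n^4 + 27.589659*n^3 - 15.478692*n^2 - 3.754224*n + 1.560896)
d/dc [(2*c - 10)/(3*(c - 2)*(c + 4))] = 2*(-c^2 + 10*c + 2)/(3*(c^4 + 4*c^3 - 12*c^2 - 32*c + 64))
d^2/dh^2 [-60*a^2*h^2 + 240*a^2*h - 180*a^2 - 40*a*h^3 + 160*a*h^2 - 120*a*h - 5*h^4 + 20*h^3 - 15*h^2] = -120*a^2 - 240*a*h + 320*a - 60*h^2 + 120*h - 30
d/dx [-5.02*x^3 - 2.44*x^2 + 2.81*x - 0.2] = -15.06*x^2 - 4.88*x + 2.81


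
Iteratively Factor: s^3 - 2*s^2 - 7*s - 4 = (s + 1)*(s^2 - 3*s - 4) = (s + 1)^2*(s - 4)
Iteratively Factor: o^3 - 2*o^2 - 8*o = (o)*(o^2 - 2*o - 8) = o*(o + 2)*(o - 4)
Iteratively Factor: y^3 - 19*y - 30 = (y + 2)*(y^2 - 2*y - 15) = (y + 2)*(y + 3)*(y - 5)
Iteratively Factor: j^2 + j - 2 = (j - 1)*(j + 2)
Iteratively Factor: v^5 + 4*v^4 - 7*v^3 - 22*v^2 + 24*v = (v + 3)*(v^4 + v^3 - 10*v^2 + 8*v) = v*(v + 3)*(v^3 + v^2 - 10*v + 8) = v*(v - 1)*(v + 3)*(v^2 + 2*v - 8) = v*(v - 2)*(v - 1)*(v + 3)*(v + 4)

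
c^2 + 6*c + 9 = (c + 3)^2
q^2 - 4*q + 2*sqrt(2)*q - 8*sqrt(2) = (q - 4)*(q + 2*sqrt(2))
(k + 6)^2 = k^2 + 12*k + 36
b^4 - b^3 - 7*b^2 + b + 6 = (b - 3)*(b - 1)*(b + 1)*(b + 2)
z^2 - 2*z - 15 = (z - 5)*(z + 3)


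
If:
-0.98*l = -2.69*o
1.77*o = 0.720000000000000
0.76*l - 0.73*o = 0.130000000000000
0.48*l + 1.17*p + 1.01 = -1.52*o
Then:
No Solution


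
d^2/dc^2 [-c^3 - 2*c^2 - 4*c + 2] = -6*c - 4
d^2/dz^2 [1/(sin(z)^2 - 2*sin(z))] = 2*(-2*sin(z) + 3 + 1/sin(z) - 6/sin(z)^2 + 4/sin(z)^3)/(sin(z) - 2)^3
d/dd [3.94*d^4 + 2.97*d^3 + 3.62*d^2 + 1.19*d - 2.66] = 15.76*d^3 + 8.91*d^2 + 7.24*d + 1.19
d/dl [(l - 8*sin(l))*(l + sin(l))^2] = 3*(l + sin(l))*(-2*l*cos(l) + l - 5*sin(l) - 4*sin(2*l))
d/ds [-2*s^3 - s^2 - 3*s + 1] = -6*s^2 - 2*s - 3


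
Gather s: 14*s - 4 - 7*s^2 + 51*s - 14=-7*s^2 + 65*s - 18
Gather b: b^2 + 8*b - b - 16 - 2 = b^2 + 7*b - 18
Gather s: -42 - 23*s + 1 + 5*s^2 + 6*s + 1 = 5*s^2 - 17*s - 40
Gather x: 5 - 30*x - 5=-30*x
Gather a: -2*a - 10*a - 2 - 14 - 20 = -12*a - 36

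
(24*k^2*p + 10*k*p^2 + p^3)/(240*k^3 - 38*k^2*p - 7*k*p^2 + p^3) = p*(4*k + p)/(40*k^2 - 13*k*p + p^2)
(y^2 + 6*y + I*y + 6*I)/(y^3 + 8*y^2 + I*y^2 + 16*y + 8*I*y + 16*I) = (y + 6)/(y^2 + 8*y + 16)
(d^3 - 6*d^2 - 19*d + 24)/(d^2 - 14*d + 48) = (d^2 + 2*d - 3)/(d - 6)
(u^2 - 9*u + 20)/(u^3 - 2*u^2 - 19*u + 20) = (u - 4)/(u^2 + 3*u - 4)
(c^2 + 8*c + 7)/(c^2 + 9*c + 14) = (c + 1)/(c + 2)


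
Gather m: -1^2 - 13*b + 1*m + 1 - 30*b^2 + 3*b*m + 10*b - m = -30*b^2 + 3*b*m - 3*b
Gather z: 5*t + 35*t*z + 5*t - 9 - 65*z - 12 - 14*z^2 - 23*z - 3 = 10*t - 14*z^2 + z*(35*t - 88) - 24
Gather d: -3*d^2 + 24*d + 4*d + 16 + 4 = -3*d^2 + 28*d + 20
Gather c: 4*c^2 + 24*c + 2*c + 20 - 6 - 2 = 4*c^2 + 26*c + 12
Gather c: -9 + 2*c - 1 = 2*c - 10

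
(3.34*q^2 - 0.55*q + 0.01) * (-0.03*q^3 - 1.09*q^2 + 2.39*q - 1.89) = -0.1002*q^5 - 3.6241*q^4 + 8.5818*q^3 - 7.638*q^2 + 1.0634*q - 0.0189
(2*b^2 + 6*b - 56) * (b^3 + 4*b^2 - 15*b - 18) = 2*b^5 + 14*b^4 - 62*b^3 - 350*b^2 + 732*b + 1008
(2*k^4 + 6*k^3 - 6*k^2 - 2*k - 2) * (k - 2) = 2*k^5 + 2*k^4 - 18*k^3 + 10*k^2 + 2*k + 4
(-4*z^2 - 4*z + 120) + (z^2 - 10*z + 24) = -3*z^2 - 14*z + 144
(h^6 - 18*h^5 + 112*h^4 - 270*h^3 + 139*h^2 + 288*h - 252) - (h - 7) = h^6 - 18*h^5 + 112*h^4 - 270*h^3 + 139*h^2 + 287*h - 245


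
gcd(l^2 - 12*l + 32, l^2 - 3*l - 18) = 1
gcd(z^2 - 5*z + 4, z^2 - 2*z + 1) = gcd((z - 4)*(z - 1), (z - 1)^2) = z - 1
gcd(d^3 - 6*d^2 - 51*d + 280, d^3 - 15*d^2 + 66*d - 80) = d^2 - 13*d + 40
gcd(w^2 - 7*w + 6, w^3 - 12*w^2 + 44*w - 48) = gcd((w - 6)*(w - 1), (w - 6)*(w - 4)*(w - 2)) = w - 6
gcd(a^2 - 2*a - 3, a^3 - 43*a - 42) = a + 1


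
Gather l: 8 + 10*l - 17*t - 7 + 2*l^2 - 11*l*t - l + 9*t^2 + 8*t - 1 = 2*l^2 + l*(9 - 11*t) + 9*t^2 - 9*t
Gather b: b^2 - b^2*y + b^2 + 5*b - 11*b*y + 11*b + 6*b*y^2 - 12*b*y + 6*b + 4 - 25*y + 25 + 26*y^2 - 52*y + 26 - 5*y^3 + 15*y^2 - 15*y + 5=b^2*(2 - y) + b*(6*y^2 - 23*y + 22) - 5*y^3 + 41*y^2 - 92*y + 60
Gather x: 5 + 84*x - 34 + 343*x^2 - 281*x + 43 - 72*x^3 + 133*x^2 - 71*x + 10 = -72*x^3 + 476*x^2 - 268*x + 24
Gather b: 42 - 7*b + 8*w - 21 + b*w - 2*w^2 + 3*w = b*(w - 7) - 2*w^2 + 11*w + 21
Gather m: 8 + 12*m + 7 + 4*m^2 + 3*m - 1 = 4*m^2 + 15*m + 14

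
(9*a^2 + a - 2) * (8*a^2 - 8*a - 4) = 72*a^4 - 64*a^3 - 60*a^2 + 12*a + 8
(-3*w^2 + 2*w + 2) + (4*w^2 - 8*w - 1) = w^2 - 6*w + 1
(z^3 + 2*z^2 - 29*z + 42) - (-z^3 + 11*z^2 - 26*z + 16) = 2*z^3 - 9*z^2 - 3*z + 26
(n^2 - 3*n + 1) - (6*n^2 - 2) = -5*n^2 - 3*n + 3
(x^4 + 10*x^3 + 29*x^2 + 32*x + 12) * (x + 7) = x^5 + 17*x^4 + 99*x^3 + 235*x^2 + 236*x + 84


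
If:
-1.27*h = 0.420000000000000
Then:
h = -0.33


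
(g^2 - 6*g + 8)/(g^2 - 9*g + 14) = (g - 4)/(g - 7)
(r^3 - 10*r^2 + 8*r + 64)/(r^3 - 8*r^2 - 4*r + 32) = (r - 4)/(r - 2)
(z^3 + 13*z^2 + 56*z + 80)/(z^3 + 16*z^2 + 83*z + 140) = (z + 4)/(z + 7)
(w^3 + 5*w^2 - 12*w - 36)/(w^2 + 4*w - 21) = (w^2 + 8*w + 12)/(w + 7)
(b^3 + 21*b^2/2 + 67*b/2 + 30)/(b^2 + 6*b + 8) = (2*b^2 + 13*b + 15)/(2*(b + 2))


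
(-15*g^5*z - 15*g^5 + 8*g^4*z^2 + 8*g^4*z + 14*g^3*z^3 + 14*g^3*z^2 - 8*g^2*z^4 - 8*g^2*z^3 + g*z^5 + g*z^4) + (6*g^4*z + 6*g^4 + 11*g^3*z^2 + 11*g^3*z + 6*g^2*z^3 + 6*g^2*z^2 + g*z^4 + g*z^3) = -15*g^5*z - 15*g^5 + 8*g^4*z^2 + 14*g^4*z + 6*g^4 + 14*g^3*z^3 + 25*g^3*z^2 + 11*g^3*z - 8*g^2*z^4 - 2*g^2*z^3 + 6*g^2*z^2 + g*z^5 + 2*g*z^4 + g*z^3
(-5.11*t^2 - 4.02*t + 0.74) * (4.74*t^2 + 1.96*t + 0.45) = -24.2214*t^4 - 29.0704*t^3 - 6.6711*t^2 - 0.3586*t + 0.333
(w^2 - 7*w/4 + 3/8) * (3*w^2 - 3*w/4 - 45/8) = 3*w^4 - 6*w^3 - 51*w^2/16 + 153*w/16 - 135/64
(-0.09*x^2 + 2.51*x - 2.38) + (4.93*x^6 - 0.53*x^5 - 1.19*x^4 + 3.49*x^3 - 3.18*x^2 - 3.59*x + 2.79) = 4.93*x^6 - 0.53*x^5 - 1.19*x^4 + 3.49*x^3 - 3.27*x^2 - 1.08*x + 0.41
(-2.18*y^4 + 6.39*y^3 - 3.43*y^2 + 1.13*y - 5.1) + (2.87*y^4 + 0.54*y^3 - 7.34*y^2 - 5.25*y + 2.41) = 0.69*y^4 + 6.93*y^3 - 10.77*y^2 - 4.12*y - 2.69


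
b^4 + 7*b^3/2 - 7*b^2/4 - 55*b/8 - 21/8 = (b - 3/2)*(b + 1/2)*(b + 1)*(b + 7/2)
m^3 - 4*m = m*(m - 2)*(m + 2)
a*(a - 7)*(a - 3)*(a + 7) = a^4 - 3*a^3 - 49*a^2 + 147*a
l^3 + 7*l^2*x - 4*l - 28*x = (l - 2)*(l + 2)*(l + 7*x)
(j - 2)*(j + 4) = j^2 + 2*j - 8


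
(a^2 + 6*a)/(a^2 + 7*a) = (a + 6)/(a + 7)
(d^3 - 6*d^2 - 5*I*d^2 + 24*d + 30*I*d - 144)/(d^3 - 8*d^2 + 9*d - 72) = (d^2 - 2*d*(3 + 4*I) + 48*I)/(d^2 - d*(8 + 3*I) + 24*I)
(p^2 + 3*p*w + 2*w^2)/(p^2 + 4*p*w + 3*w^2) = (p + 2*w)/(p + 3*w)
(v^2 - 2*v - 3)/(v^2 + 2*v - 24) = (v^2 - 2*v - 3)/(v^2 + 2*v - 24)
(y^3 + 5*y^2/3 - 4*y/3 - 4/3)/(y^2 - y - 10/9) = 3*(y^2 + y - 2)/(3*y - 5)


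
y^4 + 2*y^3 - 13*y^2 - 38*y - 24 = (y - 4)*(y + 1)*(y + 2)*(y + 3)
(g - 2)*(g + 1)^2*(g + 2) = g^4 + 2*g^3 - 3*g^2 - 8*g - 4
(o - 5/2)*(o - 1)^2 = o^3 - 9*o^2/2 + 6*o - 5/2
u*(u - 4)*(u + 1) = u^3 - 3*u^2 - 4*u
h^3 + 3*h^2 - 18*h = h*(h - 3)*(h + 6)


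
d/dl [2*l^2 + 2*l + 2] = 4*l + 2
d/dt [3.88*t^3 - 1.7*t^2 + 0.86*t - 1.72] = 11.64*t^2 - 3.4*t + 0.86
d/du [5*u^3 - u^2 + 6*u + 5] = 15*u^2 - 2*u + 6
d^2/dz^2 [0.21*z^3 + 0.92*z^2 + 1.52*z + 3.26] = 1.26*z + 1.84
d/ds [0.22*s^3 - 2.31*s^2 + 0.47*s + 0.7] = 0.66*s^2 - 4.62*s + 0.47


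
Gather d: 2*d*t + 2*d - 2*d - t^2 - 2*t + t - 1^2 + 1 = 2*d*t - t^2 - t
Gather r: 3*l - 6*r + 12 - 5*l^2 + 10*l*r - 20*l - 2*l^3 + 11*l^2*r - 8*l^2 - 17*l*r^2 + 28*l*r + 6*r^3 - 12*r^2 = -2*l^3 - 13*l^2 - 17*l + 6*r^3 + r^2*(-17*l - 12) + r*(11*l^2 + 38*l - 6) + 12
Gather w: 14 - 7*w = 14 - 7*w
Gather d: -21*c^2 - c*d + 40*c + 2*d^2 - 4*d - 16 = -21*c^2 + 40*c + 2*d^2 + d*(-c - 4) - 16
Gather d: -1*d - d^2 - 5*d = -d^2 - 6*d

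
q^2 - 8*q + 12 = (q - 6)*(q - 2)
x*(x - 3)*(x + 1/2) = x^3 - 5*x^2/2 - 3*x/2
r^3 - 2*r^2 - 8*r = r*(r - 4)*(r + 2)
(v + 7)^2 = v^2 + 14*v + 49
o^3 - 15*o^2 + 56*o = o*(o - 8)*(o - 7)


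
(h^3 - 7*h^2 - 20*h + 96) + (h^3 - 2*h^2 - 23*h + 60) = 2*h^3 - 9*h^2 - 43*h + 156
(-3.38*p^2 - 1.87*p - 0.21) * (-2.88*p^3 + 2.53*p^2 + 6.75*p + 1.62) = 9.7344*p^5 - 3.1658*p^4 - 26.9413*p^3 - 18.6294*p^2 - 4.4469*p - 0.3402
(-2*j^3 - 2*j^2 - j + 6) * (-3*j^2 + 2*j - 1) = 6*j^5 + 2*j^4 + j^3 - 18*j^2 + 13*j - 6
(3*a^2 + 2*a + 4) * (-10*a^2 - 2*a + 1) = -30*a^4 - 26*a^3 - 41*a^2 - 6*a + 4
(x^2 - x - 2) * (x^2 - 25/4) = x^4 - x^3 - 33*x^2/4 + 25*x/4 + 25/2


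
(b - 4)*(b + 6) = b^2 + 2*b - 24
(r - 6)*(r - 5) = r^2 - 11*r + 30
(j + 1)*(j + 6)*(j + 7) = j^3 + 14*j^2 + 55*j + 42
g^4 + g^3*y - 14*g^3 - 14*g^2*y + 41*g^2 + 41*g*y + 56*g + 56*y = (g - 8)*(g - 7)*(g + 1)*(g + y)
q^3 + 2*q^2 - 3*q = q*(q - 1)*(q + 3)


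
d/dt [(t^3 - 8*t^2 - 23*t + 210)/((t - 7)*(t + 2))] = (t^2 + 4*t + 28)/(t^2 + 4*t + 4)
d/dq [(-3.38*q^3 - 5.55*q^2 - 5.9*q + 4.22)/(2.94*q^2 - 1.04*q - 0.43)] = (-9.9372*q^4 + 7.0304*q^3 + 27.4782*q^2 - 20.0406*q + 6.9258)/(8.6436*q^4 - 6.1152*q^3 - 1.4468*q^2 + 0.8944*q + 0.1849)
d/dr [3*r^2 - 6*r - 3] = 6*r - 6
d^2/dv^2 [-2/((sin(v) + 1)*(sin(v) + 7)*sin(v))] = 2*(9*sin(v)^2 + 79*sin(v) + 179 - 139/sin(v) - 238/sin(v)^2 - 98/sin(v)^3)/((sin(v) + 1)^2*(sin(v) + 7)^3)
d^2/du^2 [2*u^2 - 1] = 4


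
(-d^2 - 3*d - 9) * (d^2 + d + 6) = -d^4 - 4*d^3 - 18*d^2 - 27*d - 54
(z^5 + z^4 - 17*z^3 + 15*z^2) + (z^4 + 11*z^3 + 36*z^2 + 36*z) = z^5 + 2*z^4 - 6*z^3 + 51*z^2 + 36*z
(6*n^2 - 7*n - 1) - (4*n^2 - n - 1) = 2*n^2 - 6*n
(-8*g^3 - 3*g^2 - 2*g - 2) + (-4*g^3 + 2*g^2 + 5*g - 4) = -12*g^3 - g^2 + 3*g - 6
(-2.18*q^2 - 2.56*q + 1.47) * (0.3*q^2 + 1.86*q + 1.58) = -0.654*q^4 - 4.8228*q^3 - 7.765*q^2 - 1.3106*q + 2.3226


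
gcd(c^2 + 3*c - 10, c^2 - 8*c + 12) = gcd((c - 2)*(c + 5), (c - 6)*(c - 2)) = c - 2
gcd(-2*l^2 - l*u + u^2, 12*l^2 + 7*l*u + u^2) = 1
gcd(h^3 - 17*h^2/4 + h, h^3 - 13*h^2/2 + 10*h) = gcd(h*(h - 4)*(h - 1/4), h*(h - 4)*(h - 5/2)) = h^2 - 4*h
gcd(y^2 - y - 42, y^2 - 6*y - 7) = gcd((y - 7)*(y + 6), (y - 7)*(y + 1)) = y - 7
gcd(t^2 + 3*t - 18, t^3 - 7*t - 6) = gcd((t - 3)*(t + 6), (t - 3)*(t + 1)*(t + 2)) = t - 3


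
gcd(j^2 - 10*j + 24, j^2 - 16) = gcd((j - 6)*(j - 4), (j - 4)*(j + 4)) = j - 4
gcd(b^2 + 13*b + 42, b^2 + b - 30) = b + 6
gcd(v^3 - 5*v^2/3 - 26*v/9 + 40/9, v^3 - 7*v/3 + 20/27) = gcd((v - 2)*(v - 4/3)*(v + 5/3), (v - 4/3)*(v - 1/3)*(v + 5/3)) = v^2 + v/3 - 20/9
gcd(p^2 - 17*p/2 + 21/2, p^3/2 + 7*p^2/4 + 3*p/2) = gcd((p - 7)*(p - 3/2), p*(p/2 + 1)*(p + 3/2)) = 1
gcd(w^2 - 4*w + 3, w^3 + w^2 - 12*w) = w - 3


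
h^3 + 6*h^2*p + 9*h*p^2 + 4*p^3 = (h + p)^2*(h + 4*p)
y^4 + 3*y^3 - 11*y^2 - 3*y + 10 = (y - 2)*(y - 1)*(y + 1)*(y + 5)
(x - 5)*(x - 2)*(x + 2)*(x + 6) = x^4 + x^3 - 34*x^2 - 4*x + 120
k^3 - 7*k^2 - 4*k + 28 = (k - 7)*(k - 2)*(k + 2)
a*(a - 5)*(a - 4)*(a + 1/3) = a^4 - 26*a^3/3 + 17*a^2 + 20*a/3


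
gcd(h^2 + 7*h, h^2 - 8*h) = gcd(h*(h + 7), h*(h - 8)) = h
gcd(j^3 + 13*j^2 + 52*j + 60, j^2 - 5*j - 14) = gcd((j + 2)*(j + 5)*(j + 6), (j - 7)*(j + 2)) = j + 2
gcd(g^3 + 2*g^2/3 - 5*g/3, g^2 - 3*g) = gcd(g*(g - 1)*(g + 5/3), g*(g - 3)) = g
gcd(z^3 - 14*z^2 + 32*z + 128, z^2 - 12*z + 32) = z - 8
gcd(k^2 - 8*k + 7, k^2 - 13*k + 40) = 1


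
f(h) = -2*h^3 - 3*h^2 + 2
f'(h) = -6*h^2 - 6*h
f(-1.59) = 2.46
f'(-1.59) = -5.63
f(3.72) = -142.47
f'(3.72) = -105.35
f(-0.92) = 1.02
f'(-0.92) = 0.44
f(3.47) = -117.69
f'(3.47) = -93.07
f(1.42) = -9.78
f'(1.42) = -20.62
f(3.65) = -135.22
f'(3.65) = -101.84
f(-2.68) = 18.95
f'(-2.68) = -27.01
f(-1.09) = 1.03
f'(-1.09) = -0.59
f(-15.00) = 6077.00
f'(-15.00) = -1260.00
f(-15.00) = 6077.00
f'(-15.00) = -1260.00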